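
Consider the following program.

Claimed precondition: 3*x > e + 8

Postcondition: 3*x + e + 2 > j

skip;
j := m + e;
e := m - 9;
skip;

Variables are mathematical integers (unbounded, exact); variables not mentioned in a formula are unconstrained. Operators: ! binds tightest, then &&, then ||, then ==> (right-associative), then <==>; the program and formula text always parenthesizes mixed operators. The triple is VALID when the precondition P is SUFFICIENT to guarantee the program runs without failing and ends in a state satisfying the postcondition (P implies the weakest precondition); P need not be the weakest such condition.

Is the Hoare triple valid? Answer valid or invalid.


Working backward. After the program, the postcondition 3*x + e + 2 > j must hold; in canonical form it is e + 3*x > j - 2.
Before skip: e + 3*x > j - 2
Before e := m - 9: m + 3*x > j + 7
Before j := m + e: 3*x > e + 7
Before skip: 3*x > e + 7
The weakest precondition is 3*x > e + 7.
Check whether 3*x > e + 8 implies it.
Every state satisfying the precondition satisfies the weakest precondition: the implication holds.
Answer: valid


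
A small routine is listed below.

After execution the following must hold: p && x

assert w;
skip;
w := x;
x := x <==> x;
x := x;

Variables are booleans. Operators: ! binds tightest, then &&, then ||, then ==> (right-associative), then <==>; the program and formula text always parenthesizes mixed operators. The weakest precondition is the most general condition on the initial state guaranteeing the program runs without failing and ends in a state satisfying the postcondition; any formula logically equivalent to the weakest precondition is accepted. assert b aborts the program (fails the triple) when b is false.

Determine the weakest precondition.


Working backward. After the program, p && x must hold.
Before x := x: p && x
Before x := x <==> x: p
Before w := x: p
Before skip: p
Before assert w: w && p
Answer: WP = w && p


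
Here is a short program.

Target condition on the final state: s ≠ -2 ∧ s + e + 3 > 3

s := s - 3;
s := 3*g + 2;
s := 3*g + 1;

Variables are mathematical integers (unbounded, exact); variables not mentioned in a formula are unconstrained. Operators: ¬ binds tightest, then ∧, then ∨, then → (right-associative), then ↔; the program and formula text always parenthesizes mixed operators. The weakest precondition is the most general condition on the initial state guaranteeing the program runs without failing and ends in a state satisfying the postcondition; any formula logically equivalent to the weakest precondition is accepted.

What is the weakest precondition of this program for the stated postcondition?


Working backward. After the program, the postcondition s ≠ -2 ∧ s + e + 3 > 3 must hold; in canonical form it is s ≠ -2 ∧ e + s > 0.
Before s := 3*g + 1: 3*g ≠ -3 ∧ e + 3*g > -1
Before s := 3*g + 2: 3*g ≠ -3 ∧ e + 3*g > -1
Before s := s - 3: 3*g ≠ -3 ∧ e + 3*g > -1
Answer: WP = 3*g ≠ -3 ∧ e + 3*g > -1


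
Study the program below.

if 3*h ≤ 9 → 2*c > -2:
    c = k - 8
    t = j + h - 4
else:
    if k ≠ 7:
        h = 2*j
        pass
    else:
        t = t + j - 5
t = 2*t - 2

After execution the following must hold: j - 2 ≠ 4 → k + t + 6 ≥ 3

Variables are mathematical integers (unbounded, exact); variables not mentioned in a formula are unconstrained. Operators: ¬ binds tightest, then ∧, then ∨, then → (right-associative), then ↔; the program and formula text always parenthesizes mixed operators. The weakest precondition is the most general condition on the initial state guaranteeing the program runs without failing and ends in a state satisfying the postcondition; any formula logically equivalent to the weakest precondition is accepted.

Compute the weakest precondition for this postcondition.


Working backward. After the program, the postcondition j - 2 ≠ 4 → k + t + 6 ≥ 3 must hold; in canonical form it is j ≠ 6 → k + t ≥ -3.
Before t := 2*t - 2: j ≠ 6 → k + 2*t ≥ -1
Then branch requires j ≠ 6 → 2*h + 2*j + k ≥ 7; else branch requires (k ≠ 7 → (j ≠ 6 → k + 2*t ≥ -1)) ∧ ((¬(k ≠ 7)) → (j ≠ 6 → 2*j + k + 2*t ≥ 9)).
Before the if: ((3*h ≤ 9 → 2*c > -2) → (j ≠ 6 → 2*h + 2*j + k ≥ 7)) ∧ ((¬(3*h ≤ 9 → 2*c > -2)) → ((k ≠ 7 → (j ≠ 6 → k + 2*t ≥ -1)) ∧ ((¬(k ≠ 7)) → (j ≠ 6 → 2*j + k + 2*t ≥ 9))))
Answer: WP = ((3*h ≤ 9 → 2*c > -2) → (j ≠ 6 → 2*h + 2*j + k ≥ 7)) ∧ ((¬(3*h ≤ 9 → 2*c > -2)) → ((k ≠ 7 → (j ≠ 6 → k + 2*t ≥ -1)) ∧ ((¬(k ≠ 7)) → (j ≠ 6 → 2*j + k + 2*t ≥ 9))))


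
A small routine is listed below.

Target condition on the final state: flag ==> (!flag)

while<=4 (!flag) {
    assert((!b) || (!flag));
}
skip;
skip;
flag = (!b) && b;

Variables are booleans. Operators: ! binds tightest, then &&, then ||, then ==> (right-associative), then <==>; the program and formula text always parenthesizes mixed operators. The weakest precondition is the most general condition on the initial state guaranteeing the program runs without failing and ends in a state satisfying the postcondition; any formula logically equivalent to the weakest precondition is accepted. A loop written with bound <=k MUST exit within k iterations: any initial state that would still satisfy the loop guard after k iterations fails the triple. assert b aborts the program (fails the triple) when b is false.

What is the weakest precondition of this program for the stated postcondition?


Working backward. After the program, flag ==> (!flag) must hold.
Before flag := (!b) && b: true
Before skip: true
Before skip: true
Before the loop (bound <=4), unroll the exhaustion recursion (WP_0 = exit-now case; WP_j = one more guarded iteration, up to j = 4):
  WP_0: flag
  WP_1: (!flag) ==> (((!b) || (!flag)) && flag)
  WP_2: (!flag) ==> (((!b) || (!flag)) && ((!flag) ==> (((!b) || (!flag)) && flag)))
  WP_3: (!flag) ==> (((!b) || (!flag)) && ((!flag) ==> (((!b) || (!flag)) && ((!flag) ==> (((!b) || (!flag)) && flag)))))
  WP_4: (!flag) ==> (((!b) || (!flag)) && ((!flag) ==> (((!b) || (!flag)) && ((!flag) ==> (((!b) || (!flag)) && ((!flag) ==> (((!b) || (!flag)) && flag)))))))
So before the loop: (!flag) ==> (((!b) || (!flag)) && ((!flag) ==> (((!b) || (!flag)) && ((!flag) ==> (((!b) || (!flag)) && ((!flag) ==> (((!b) || (!flag)) && flag)))))))
Answer: WP = (!flag) ==> (((!b) || (!flag)) && ((!flag) ==> (((!b) || (!flag)) && ((!flag) ==> (((!b) || (!flag)) && ((!flag) ==> (((!b) || (!flag)) && flag)))))))


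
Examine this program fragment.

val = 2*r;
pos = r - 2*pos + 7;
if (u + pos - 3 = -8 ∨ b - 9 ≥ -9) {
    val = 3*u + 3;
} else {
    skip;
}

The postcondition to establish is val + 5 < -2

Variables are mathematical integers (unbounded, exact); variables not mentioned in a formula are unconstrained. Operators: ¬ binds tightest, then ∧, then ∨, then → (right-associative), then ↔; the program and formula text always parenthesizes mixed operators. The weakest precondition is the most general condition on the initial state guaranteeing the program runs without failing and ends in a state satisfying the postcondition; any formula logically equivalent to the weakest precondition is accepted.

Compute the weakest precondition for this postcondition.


Working backward. After the program, the postcondition val + 5 < -2 must hold; in canonical form it is val < -7.
Then branch requires 3*u < -10; else branch requires val < -7.
Before the if: ((pos + u = -5 ∨ b ≥ 0) → 3*u < -10) ∧ ((¬(pos + u = -5 ∨ b ≥ 0)) → val < -7)
Before pos := r - 2*pos + 7: ((r + u = 2*pos - 12 ∨ b ≥ 0) → 3*u < -10) ∧ ((¬(r + u = 2*pos - 12 ∨ b ≥ 0)) → val < -7)
Before val := 2*r: ((r + u = 2*pos - 12 ∨ b ≥ 0) → 3*u < -10) ∧ ((¬(r + u = 2*pos - 12 ∨ b ≥ 0)) → 2*r < -7)
Answer: WP = ((r + u = 2*pos - 12 ∨ b ≥ 0) → 3*u < -10) ∧ ((¬(r + u = 2*pos - 12 ∨ b ≥ 0)) → 2*r < -7)


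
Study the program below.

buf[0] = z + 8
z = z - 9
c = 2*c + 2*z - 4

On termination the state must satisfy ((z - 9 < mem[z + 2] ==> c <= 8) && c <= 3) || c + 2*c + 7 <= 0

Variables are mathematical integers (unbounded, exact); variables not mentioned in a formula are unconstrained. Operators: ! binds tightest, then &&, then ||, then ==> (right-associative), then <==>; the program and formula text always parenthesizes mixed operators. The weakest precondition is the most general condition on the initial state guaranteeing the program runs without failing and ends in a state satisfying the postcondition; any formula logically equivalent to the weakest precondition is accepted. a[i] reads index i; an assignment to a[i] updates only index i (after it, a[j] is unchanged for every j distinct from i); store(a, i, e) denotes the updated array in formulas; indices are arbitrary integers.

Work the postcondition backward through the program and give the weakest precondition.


Working backward. After the program, the postcondition ((z - 9 < mem[z + 2] ==> c <= 8) && c <= 3) || c + 2*c + 7 <= 0 must hold; in canonical form it is ((z < mem[z + 2] + 9 ==> c <= 8) && c <= 3) || 3*c <= -7.
Before c := 2*c + 2*z - 4: ((z < mem[z + 2] + 9 ==> 2*c + 2*z <= 12) && 2*c + 2*z <= 7) || 6*c + 6*z <= 5
Before z := z - 9: ((z < mem[z - 7] + 18 ==> 2*c + 2*z <= 30) && 2*c + 2*z <= 25) || 6*c + 6*z <= 59
Before buf[0] := z + 8: ((z < mem[z - 7] + 18 ==> 2*c + 2*z <= 30) && 2*c + 2*z <= 25) || 6*c + 6*z <= 59
Answer: WP = ((z < mem[z - 7] + 18 ==> 2*c + 2*z <= 30) && 2*c + 2*z <= 25) || 6*c + 6*z <= 59


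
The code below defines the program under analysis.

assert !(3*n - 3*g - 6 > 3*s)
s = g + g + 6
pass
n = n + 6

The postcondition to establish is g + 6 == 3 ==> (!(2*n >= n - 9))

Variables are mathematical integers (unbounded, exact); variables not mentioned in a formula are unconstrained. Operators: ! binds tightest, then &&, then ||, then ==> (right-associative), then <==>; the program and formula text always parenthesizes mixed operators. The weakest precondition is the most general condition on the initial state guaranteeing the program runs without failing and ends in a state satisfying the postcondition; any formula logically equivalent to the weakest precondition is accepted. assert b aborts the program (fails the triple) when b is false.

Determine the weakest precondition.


Working backward. After the program, the postcondition g + 6 == 3 ==> (!(2*n >= n - 9)) must hold; in canonical form it is g == -3 ==> (!(n >= -9)).
Before n := n + 6: g == -3 ==> (!(n >= -15))
Before skip: g == -3 ==> (!(n >= -15))
Before s := g + g + 6: g == -3 ==> (!(n >= -15))
Before assert !(3*n - 3*g - 6 > 3*s): (!(3*n > 3*g + 3*s + 6)) && (g == -3 ==> (!(n >= -15)))
Answer: WP = (!(3*n > 3*g + 3*s + 6)) && (g == -3 ==> (!(n >= -15)))


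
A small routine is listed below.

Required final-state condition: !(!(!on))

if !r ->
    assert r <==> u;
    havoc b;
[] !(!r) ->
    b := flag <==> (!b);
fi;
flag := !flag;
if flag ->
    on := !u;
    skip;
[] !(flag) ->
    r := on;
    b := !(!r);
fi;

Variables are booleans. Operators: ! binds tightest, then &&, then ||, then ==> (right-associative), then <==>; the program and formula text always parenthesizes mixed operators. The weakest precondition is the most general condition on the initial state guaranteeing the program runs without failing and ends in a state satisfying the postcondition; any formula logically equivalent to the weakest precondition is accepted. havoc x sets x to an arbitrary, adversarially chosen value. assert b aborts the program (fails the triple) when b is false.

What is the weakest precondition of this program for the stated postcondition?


Working backward. After the program, the postcondition !(!(!on)) must hold; in canonical form it is !on.
Then branch requires u; else branch requires !on.
Before the if: (flag ==> u) && ((!flag) ==> (!on))
Before flag := !flag: ((!flag) ==> u) && (flag ==> (!on))
Then branch requires (r <==> u) && ((!flag) ==> u) && (flag ==> (!on)); else branch requires ((!flag) ==> u) && (flag ==> (!on)).
Before the if: ((!r) ==> ((r <==> u) && ((!flag) ==> u) && (flag ==> (!on)))) && (r ==> (((!flag) ==> u) && (flag ==> (!on))))
Answer: WP = ((!r) ==> ((r <==> u) && ((!flag) ==> u) && (flag ==> (!on)))) && (r ==> (((!flag) ==> u) && (flag ==> (!on))))


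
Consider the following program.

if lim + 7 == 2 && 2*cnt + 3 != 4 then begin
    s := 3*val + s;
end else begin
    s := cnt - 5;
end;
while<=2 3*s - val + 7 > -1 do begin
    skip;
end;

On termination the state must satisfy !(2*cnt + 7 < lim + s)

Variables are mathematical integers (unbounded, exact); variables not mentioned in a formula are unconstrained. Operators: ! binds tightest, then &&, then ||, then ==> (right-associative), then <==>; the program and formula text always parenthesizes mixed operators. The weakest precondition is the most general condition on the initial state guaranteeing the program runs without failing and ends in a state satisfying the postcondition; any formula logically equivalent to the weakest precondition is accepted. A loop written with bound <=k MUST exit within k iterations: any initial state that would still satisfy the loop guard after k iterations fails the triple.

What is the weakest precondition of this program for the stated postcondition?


Working backward. After the program, the postcondition !(2*cnt + 7 < lim + s) must hold; in canonical form it is !(2*cnt < lim + s - 7).
Before the loop (bound <=2), unroll the exhaustion recursion (WP_0 = exit-now case; WP_j = one more guarded iteration, up to j = 2):
  WP_0: (!(3*s > val - 8)) && (!(2*cnt < lim + s - 7))
  WP_1: (3*s > val - 8 ==> ((!(3*s > val - 8)) && (!(2*cnt < lim + s - 7)))) && ((!(3*s > val - 8)) ==> (!(2*cnt < lim + s - 7)))
  WP_2: (3*s > val - 8 ==> ((3*s > val - 8 ==> ((!(3*s > val - 8)) && (!(2*cnt < lim + s - 7)))) && ((!(3*s > val - 8)) ==> (!(2*cnt < lim + s - 7))))) && ((!(3*s > val - 8)) ==> (!(2*cnt < lim + s - 7)))
So before the loop: (3*s > val - 8 ==> ((3*s > val - 8 ==> ((!(3*s > val - 8)) && (!(2*cnt < lim + s - 7)))) && ((!(3*s > val - 8)) ==> (!(2*cnt < lim + s - 7))))) && ((!(3*s > val - 8)) ==> (!(2*cnt < lim + s - 7)))
Then branch requires (3*s + 8*val > -8 ==> ((3*s + 8*val > -8 ==> ((!(3*s + 8*val > -8)) && (!(2*cnt < lim + s + 3*val - 7)))) && ((!(3*s + 8*val > -8)) ==> (!(2*cnt < lim + s + 3*val - 7))))) && ((!(3*s + 8*val > -8)) ==> (!(2*cnt < lim + s + 3*val - 7))); else branch requires (3*cnt > val + 7 ==> ((3*cnt > val + 7 ==> ((!(3*cnt > val + 7)) && (!(cnt < lim - 12)))) && ((!(3*cnt > val + 7)) ==> (!(cnt < lim - 12))))) && ((!(3*cnt > val + 7)) ==> (!(cnt < lim - 12))).
Before the if: ((lim == -5 && 2*cnt != 1) ==> ((3*s + 8*val > -8 ==> ((3*s + 8*val > -8 ==> ((!(3*s + 8*val > -8)) && (!(2*cnt < lim + s + 3*val - 7)))) && ((!(3*s + 8*val > -8)) ==> (!(2*cnt < lim + s + 3*val - 7))))) && ((!(3*s + 8*val > -8)) ==> (!(2*cnt < lim + s + 3*val - 7))))) && ((!(lim == -5 && 2*cnt != 1)) ==> ((3*cnt > val + 7 ==> ((3*cnt > val + 7 ==> ((!(3*cnt > val + 7)) && (!(cnt < lim - 12)))) && ((!(3*cnt > val + 7)) ==> (!(cnt < lim - 12))))) && ((!(3*cnt > val + 7)) ==> (!(cnt < lim - 12)))))
Answer: WP = ((lim == -5 && 2*cnt != 1) ==> ((3*s + 8*val > -8 ==> ((3*s + 8*val > -8 ==> ((!(3*s + 8*val > -8)) && (!(2*cnt < lim + s + 3*val - 7)))) && ((!(3*s + 8*val > -8)) ==> (!(2*cnt < lim + s + 3*val - 7))))) && ((!(3*s + 8*val > -8)) ==> (!(2*cnt < lim + s + 3*val - 7))))) && ((!(lim == -5 && 2*cnt != 1)) ==> ((3*cnt > val + 7 ==> ((3*cnt > val + 7 ==> ((!(3*cnt > val + 7)) && (!(cnt < lim - 12)))) && ((!(3*cnt > val + 7)) ==> (!(cnt < lim - 12))))) && ((!(3*cnt > val + 7)) ==> (!(cnt < lim - 12)))))


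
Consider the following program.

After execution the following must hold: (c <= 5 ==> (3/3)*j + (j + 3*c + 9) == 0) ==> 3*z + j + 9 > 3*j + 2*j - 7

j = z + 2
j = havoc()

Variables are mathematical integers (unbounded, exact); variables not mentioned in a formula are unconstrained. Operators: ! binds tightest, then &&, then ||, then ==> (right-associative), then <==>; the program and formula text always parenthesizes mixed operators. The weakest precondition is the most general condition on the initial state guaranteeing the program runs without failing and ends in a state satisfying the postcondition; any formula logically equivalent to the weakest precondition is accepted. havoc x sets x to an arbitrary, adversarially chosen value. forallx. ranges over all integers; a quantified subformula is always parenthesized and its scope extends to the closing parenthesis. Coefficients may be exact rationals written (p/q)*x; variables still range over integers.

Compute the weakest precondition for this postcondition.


Working backward. After the program, the postcondition (c <= 5 ==> (3/3)*j + (j + 3*c + 9) == 0) ==> 3*z + j + 9 > 3*j + 2*j - 7 must hold; in canonical form it is (c <= 5 ==> 3*c + 2*j == -9) ==> 3*z > 4*j - 16.
Before havoc j: forall j_1. ((c <= 5 ==> 3*c + 2*j_1 == -9) ==> 3*z > 4*j_1 - 16)
Before j := z + 2: forall j_1. ((c <= 5 ==> 3*c + 2*j_1 == -9) ==> 3*z > 4*j_1 - 16)
Answer: WP = forall j_1. ((c <= 5 ==> 3*c + 2*j_1 == -9) ==> 3*z > 4*j_1 - 16)


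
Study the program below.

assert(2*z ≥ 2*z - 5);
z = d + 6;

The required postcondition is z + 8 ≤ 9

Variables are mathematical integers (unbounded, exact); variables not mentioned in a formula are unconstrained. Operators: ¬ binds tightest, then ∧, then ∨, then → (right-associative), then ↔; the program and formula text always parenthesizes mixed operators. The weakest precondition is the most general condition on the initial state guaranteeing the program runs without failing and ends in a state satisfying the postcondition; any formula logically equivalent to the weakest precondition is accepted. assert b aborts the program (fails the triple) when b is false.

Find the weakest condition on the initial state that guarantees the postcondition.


Working backward. After the program, the postcondition z + 8 ≤ 9 must hold; in canonical form it is z ≤ 1.
Before z := d + 6: d ≤ -5
Before assert 2*z ≥ 2*z - 5: d ≤ -5
Answer: WP = d ≤ -5


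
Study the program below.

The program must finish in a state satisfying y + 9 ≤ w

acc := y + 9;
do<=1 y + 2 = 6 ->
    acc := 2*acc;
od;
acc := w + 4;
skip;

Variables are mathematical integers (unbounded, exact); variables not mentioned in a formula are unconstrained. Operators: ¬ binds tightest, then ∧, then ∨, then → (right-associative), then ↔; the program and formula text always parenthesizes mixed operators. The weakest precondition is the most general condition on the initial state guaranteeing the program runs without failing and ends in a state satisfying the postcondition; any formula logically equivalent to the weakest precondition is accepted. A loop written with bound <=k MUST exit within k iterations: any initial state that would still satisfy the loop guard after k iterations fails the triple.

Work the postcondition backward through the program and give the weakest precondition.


Working backward. After the program, the postcondition y + 9 ≤ w must hold; in canonical form it is y ≤ w - 9.
Before skip: y ≤ w - 9
Before acc := w + 4: y ≤ w - 9
Before the loop (bound <=1), unroll the exhaustion recursion (WP_0 = exit-now case; WP_j = one more guarded iteration, up to j = 1):
  WP_0: (¬(y = 4)) ∧ y ≤ w - 9
  WP_1: (y = 4 → ((¬(y = 4)) ∧ y ≤ w - 9)) ∧ ((¬(y = 4)) → y ≤ w - 9)
So before the loop: (y = 4 → ((¬(y = 4)) ∧ y ≤ w - 9)) ∧ ((¬(y = 4)) → y ≤ w - 9)
Before acc := y + 9: (y = 4 → ((¬(y = 4)) ∧ y ≤ w - 9)) ∧ ((¬(y = 4)) → y ≤ w - 9)
Answer: WP = (y = 4 → ((¬(y = 4)) ∧ y ≤ w - 9)) ∧ ((¬(y = 4)) → y ≤ w - 9)


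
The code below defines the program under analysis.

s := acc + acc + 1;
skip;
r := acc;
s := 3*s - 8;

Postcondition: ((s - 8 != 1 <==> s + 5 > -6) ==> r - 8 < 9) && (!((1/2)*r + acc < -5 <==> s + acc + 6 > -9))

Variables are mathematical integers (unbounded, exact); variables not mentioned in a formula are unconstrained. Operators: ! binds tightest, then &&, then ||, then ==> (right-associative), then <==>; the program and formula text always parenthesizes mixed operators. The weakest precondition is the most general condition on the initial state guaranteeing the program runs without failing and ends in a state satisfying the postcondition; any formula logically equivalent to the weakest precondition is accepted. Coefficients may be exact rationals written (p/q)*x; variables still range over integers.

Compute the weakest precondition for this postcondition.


Working backward. After the program, the postcondition ((s - 8 != 1 <==> s + 5 > -6) ==> r - 8 < 9) && (!((1/2)*r + acc < -5 <==> s + acc + 6 > -9)) must hold; in canonical form it is ((s != 9 <==> s > -11) ==> r < 17) && (!(acc + (1/2)*r < -5 <==> acc + s > -15)).
Before s := 3*s - 8: ((3*s != 17 <==> 3*s > -3) ==> r < 17) && (!(acc + (1/2)*r < -5 <==> acc + 3*s > -7))
Before r := acc: ((3*s != 17 <==> 3*s > -3) ==> acc < 17) && (!((3/2)*acc < -5 <==> acc + 3*s > -7))
Before skip: ((3*s != 17 <==> 3*s > -3) ==> acc < 17) && (!((3/2)*acc < -5 <==> acc + 3*s > -7))
Before s := acc + acc + 1: ((6*acc != 14 <==> 6*acc > -6) ==> acc < 17) && (!((3/2)*acc < -5 <==> 7*acc > -10))
Answer: WP = ((6*acc != 14 <==> 6*acc > -6) ==> acc < 17) && (!((3/2)*acc < -5 <==> 7*acc > -10))


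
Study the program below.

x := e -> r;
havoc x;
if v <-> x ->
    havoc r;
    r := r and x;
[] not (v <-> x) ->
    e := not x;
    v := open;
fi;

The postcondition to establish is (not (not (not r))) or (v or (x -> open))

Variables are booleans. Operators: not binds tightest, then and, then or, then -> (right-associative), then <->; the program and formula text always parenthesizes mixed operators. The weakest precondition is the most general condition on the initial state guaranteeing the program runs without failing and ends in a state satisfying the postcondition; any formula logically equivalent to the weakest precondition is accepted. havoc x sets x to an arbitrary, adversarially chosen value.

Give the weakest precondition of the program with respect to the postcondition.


Working backward. After the program, the postcondition (not (not (not r))) or (v or (x -> open)) must hold; in canonical form it is (not r) or v or (x -> open).
Then branch requires (not x) or v or (x -> open); else branch requires (not r) or open or (x -> open).
Before the if: ((v <-> x) -> ((not x) or v or (x -> open))) and ((not (v <-> x)) -> ((not r) or open or (x -> open)))
Before havoc x: (v -> (v or open)) and ((not v) -> ((not r) or open))
Before x := e -> r: (v -> (v or open)) and ((not v) -> ((not r) or open))
Answer: WP = (v -> (v or open)) and ((not v) -> ((not r) or open))


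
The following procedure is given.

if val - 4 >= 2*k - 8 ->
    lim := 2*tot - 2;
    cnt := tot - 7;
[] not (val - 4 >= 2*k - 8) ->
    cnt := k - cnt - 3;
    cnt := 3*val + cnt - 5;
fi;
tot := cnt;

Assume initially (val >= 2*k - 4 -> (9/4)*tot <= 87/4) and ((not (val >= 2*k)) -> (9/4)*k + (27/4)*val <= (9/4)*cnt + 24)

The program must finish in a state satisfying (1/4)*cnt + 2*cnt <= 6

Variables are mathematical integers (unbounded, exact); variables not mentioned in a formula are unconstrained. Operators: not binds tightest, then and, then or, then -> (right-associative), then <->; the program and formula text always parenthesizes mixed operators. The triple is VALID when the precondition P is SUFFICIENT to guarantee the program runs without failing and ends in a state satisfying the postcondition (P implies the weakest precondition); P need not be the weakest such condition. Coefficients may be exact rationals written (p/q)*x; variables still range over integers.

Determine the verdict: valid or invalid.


Working backward. After the program, the postcondition (1/4)*cnt + 2*cnt <= 6 must hold; in canonical form it is (9/4)*cnt <= 6.
Before tot := cnt: (9/4)*cnt <= 6
Then branch requires (9/4)*tot <= 87/4; else branch requires (9/4)*k + (27/4)*val <= (9/4)*cnt + 24.
Before the if: (val >= 2*k - 4 -> (9/4)*tot <= 87/4) and ((not (val >= 2*k - 4)) -> (9/4)*k + (27/4)*val <= (9/4)*cnt + 24)
The weakest precondition is (val >= 2*k - 4 -> (9/4)*tot <= 87/4) and ((not (val >= 2*k - 4)) -> (9/4)*k + (27/4)*val <= (9/4)*cnt + 24).
Check whether (val >= 2*k - 4 -> (9/4)*tot <= 87/4) and ((not (val >= 2*k)) -> (9/4)*k + (27/4)*val <= (9/4)*cnt + 24) implies it.
Every state satisfying the precondition satisfies the weakest precondition: the implication holds.
Answer: valid


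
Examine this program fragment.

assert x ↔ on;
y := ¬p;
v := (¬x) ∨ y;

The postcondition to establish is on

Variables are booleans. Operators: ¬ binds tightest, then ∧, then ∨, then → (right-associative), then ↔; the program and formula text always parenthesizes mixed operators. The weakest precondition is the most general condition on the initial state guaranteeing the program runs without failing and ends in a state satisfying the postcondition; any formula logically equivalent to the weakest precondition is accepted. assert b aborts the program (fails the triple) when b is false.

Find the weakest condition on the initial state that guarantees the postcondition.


Working backward. After the program, on must hold.
Before v := (¬x) ∨ y: on
Before y := ¬p: on
Before assert x ↔ on: (x ↔ on) ∧ on
Answer: WP = (x ↔ on) ∧ on


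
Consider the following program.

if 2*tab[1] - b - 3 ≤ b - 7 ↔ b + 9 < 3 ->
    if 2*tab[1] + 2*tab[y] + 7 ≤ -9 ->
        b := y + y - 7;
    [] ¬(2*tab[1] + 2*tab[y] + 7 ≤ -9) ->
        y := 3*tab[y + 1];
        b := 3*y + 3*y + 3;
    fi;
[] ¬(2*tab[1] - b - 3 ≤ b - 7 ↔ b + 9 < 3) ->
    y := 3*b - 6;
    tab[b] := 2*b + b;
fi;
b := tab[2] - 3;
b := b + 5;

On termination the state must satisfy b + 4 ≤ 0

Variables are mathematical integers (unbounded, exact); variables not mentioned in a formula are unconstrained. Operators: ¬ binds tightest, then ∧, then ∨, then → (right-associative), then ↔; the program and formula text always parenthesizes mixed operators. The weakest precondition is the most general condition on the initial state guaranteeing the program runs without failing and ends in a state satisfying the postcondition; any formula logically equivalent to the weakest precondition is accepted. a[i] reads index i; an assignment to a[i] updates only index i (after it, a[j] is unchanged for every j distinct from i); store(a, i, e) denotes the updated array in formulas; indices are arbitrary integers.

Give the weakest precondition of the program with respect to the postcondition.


Working backward. After the program, the postcondition b + 4 ≤ 0 must hold; in canonical form it is b ≤ -4.
Before b := b + 5: b ≤ -9
Before b := tab[2] - 3: tab[2] ≤ -6
Then branch requires (2*tab[1] + 2*tab[y] ≤ -16 → tab[2] ≤ -6) ∧ ((¬(2*tab[1] + 2*tab[y] ≤ -16)) → tab[2] ≤ -6); else branch requires store(tab, b, 3*b)[2] ≤ -6.
Before the if: ((2*tab[1] ≤ 2*b - 4 ↔ b < -6) → ((2*tab[1] + 2*tab[y] ≤ -16 → tab[2] ≤ -6) ∧ ((¬(2*tab[1] + 2*tab[y] ≤ -16)) → tab[2] ≤ -6))) ∧ ((¬(2*tab[1] ≤ 2*b - 4 ↔ b < -6)) → store(tab, b, 3*b)[2] ≤ -6)
Answer: WP = ((2*tab[1] ≤ 2*b - 4 ↔ b < -6) → ((2*tab[1] + 2*tab[y] ≤ -16 → tab[2] ≤ -6) ∧ ((¬(2*tab[1] + 2*tab[y] ≤ -16)) → tab[2] ≤ -6))) ∧ ((¬(2*tab[1] ≤ 2*b - 4 ↔ b < -6)) → store(tab, b, 3*b)[2] ≤ -6)


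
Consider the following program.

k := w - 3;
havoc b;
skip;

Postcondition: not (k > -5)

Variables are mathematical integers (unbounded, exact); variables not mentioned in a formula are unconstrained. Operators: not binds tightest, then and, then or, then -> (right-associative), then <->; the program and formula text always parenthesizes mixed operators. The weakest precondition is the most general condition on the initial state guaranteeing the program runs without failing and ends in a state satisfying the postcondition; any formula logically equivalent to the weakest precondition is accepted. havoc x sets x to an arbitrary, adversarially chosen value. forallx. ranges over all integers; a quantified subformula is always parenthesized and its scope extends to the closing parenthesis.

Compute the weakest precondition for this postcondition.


Working backward. After the program, not (k > -5) must hold.
Before skip: not (k > -5)
Before havoc b: not (k > -5)
Before k := w - 3: not (w > -2)
Answer: WP = not (w > -2)


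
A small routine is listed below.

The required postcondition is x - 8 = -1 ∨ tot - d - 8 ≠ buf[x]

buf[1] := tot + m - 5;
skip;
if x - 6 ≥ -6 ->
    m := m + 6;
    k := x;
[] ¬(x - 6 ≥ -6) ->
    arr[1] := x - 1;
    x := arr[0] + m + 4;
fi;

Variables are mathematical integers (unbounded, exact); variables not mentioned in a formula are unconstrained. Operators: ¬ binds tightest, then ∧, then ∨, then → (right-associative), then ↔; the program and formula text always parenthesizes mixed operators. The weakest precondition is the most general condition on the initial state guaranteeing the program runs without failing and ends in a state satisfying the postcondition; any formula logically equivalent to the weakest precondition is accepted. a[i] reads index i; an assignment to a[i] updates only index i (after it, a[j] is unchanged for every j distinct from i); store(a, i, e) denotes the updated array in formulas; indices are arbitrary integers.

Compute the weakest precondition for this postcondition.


Working backward. After the program, the postcondition x - 8 = -1 ∨ tot - d - 8 ≠ buf[x] must hold; in canonical form it is x = 7 ∨ tot ≠ buf[x] + d + 8.
Then branch requires x = 7 ∨ tot ≠ buf[x] + d + 8; else branch requires arr[0] + m = 3 ∨ tot ≠ buf[arr[0] + m + 4] + d + 8.
Before the if: (x ≥ 0 → (x = 7 ∨ tot ≠ buf[x] + d + 8)) ∧ ((¬(x ≥ 0)) → (arr[0] + m = 3 ∨ tot ≠ buf[arr[0] + m + 4] + d + 8))
Before skip: (x ≥ 0 → (x = 7 ∨ tot ≠ buf[x] + d + 8)) ∧ ((¬(x ≥ 0)) → (arr[0] + m = 3 ∨ tot ≠ buf[arr[0] + m + 4] + d + 8))
Before buf[1] := tot + m - 5: (x ≥ 0 → (x = 7 ∨ tot ≠ store(buf, 1, m + tot - 5)[x] + d + 8)) ∧ ((¬(x ≥ 0)) → (arr[0] + m = 3 ∨ tot ≠ store(buf, 1, m + tot - 5)[arr[0] + m + 4] + d + 8))
Answer: WP = (x ≥ 0 → (x = 7 ∨ tot ≠ store(buf, 1, m + tot - 5)[x] + d + 8)) ∧ ((¬(x ≥ 0)) → (arr[0] + m = 3 ∨ tot ≠ store(buf, 1, m + tot - 5)[arr[0] + m + 4] + d + 8))


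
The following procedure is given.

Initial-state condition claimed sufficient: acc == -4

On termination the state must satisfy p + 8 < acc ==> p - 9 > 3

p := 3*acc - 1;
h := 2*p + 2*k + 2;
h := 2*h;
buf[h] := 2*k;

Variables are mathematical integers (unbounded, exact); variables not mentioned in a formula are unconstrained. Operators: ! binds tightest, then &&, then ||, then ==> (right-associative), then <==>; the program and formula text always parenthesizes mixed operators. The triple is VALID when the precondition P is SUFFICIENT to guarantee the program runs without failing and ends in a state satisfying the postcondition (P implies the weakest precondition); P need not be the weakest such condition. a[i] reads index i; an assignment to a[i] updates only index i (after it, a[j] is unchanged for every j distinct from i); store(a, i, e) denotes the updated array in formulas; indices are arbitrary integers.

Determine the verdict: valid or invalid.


Working backward. After the program, the postcondition p + 8 < acc ==> p - 9 > 3 must hold; in canonical form it is p < acc - 8 ==> p > 12.
Before buf[h] := 2*k: p < acc - 8 ==> p > 12
Before h := 2*h: p < acc - 8 ==> p > 12
Before h := 2*p + 2*k + 2: p < acc - 8 ==> p > 12
Before p := 3*acc - 1: 2*acc < -7 ==> 3*acc > 13
The weakest precondition is 2*acc < -7 ==> 3*acc > 13.
Check whether acc == -4 implies it.
Countermodel: at the initial state acc = -4, the precondition holds but the weakest precondition fails.
Answer: invalid


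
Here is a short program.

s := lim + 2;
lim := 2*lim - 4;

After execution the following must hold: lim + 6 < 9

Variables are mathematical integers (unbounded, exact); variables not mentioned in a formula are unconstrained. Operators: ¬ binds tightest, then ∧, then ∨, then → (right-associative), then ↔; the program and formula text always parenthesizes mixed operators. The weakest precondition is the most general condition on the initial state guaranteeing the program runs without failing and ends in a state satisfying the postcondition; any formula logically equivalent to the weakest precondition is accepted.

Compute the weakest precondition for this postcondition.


Working backward. After the program, the postcondition lim + 6 < 9 must hold; in canonical form it is lim < 3.
Before lim := 2*lim - 4: 2*lim < 7
Before s := lim + 2: 2*lim < 7
Answer: WP = 2*lim < 7


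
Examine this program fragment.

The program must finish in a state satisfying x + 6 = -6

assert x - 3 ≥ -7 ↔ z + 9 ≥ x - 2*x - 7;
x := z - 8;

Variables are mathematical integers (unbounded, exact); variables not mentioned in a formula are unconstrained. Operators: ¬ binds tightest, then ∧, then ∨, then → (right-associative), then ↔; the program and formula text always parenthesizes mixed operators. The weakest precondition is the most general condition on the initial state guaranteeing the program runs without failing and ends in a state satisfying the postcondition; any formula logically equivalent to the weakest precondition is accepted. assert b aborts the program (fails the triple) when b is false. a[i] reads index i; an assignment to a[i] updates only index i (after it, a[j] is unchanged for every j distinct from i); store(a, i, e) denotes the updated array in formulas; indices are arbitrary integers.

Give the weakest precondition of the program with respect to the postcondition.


Working backward. After the program, the postcondition x + 6 = -6 must hold; in canonical form it is x = -12.
Before x := z - 8: z = -4
Before assert x - 3 ≥ -7 ↔ z + 9 ≥ x - 2*x - 7: (x ≥ -4 ↔ x + z ≥ -16) ∧ z = -4
Answer: WP = (x ≥ -4 ↔ x + z ≥ -16) ∧ z = -4


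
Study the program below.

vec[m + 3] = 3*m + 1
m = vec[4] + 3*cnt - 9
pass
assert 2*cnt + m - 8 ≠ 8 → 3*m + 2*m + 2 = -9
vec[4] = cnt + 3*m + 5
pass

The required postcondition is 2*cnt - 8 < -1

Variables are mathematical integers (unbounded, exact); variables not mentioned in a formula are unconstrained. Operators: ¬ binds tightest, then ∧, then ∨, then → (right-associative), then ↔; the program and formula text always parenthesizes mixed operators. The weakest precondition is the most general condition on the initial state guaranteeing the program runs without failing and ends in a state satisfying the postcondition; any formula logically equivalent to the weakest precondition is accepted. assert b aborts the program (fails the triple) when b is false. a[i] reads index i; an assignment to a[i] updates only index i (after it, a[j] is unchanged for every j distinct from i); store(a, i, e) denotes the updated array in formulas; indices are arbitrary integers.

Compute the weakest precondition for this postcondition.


Working backward. After the program, the postcondition 2*cnt - 8 < -1 must hold; in canonical form it is 2*cnt < 7.
Before skip: 2*cnt < 7
Before vec[4] := cnt + 3*m + 5: 2*cnt < 7
Before assert 2*cnt + m - 8 ≠ 8 → 3*m + 2*m + 2 = -9: (2*cnt + m ≠ 16 → 5*m = -11) ∧ 2*cnt < 7
Before skip: (2*cnt + m ≠ 16 → 5*m = -11) ∧ 2*cnt < 7
Before m := vec[4] + 3*cnt - 9: (vec[4] + 5*cnt ≠ 25 → 5*vec[4] + 15*cnt = 34) ∧ 2*cnt < 7
Before vec[m + 3] := 3*m + 1: (store(vec, m + 3, 3*m + 1)[4] + 5*cnt ≠ 25 → 5*store(vec, m + 3, 3*m + 1)[4] + 15*cnt = 34) ∧ 2*cnt < 7
Answer: WP = (store(vec, m + 3, 3*m + 1)[4] + 5*cnt ≠ 25 → 5*store(vec, m + 3, 3*m + 1)[4] + 15*cnt = 34) ∧ 2*cnt < 7


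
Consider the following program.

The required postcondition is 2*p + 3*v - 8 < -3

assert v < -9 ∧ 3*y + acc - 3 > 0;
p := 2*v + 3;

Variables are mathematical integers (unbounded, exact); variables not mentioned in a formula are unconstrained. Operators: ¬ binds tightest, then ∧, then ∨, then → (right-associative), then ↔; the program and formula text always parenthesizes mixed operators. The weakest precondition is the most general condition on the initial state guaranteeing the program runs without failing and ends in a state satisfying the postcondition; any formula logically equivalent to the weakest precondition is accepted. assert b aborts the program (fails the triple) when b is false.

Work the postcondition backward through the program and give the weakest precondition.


Working backward. After the program, the postcondition 2*p + 3*v - 8 < -3 must hold; in canonical form it is 2*p + 3*v < 5.
Before p := 2*v + 3: 7*v < -1
Before assert v < -9 ∧ 3*y + acc - 3 > 0: v < -9 ∧ acc + 3*y > 3 ∧ 7*v < -1
Answer: WP = v < -9 ∧ acc + 3*y > 3 ∧ 7*v < -1


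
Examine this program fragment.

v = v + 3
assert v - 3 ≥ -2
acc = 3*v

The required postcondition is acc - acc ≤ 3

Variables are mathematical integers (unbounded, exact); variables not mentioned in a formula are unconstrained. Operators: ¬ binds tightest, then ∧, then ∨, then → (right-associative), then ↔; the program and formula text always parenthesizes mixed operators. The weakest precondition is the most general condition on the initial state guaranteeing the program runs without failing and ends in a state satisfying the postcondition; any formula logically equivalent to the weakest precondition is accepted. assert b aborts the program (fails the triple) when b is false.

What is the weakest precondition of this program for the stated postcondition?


Working backward. After the program, the postcondition acc - acc ≤ 3 must hold; in canonical form it is true.
Before acc := 3*v: true
Before assert v - 3 ≥ -2: v ≥ 1
Before v := v + 3: v ≥ -2
Answer: WP = v ≥ -2


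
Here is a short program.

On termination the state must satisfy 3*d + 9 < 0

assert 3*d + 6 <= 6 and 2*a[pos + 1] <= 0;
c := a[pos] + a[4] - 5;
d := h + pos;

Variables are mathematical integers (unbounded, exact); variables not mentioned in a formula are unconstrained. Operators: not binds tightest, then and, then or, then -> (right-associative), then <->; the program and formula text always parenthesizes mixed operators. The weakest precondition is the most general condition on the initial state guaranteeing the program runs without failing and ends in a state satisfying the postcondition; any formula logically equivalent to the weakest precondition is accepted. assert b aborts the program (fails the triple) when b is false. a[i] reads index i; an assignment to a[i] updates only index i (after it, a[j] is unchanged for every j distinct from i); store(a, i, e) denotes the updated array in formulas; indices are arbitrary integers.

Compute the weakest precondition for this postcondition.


Working backward. After the program, the postcondition 3*d + 9 < 0 must hold; in canonical form it is 3*d < -9.
Before d := h + pos: 3*h + 3*pos < -9
Before c := a[pos] + a[4] - 5: 3*h + 3*pos < -9
Before assert 3*d + 6 <= 6 and 2*a[pos + 1] <= 0: 3*d <= 0 and 2*a[pos + 1] <= 0 and 3*h + 3*pos < -9
Answer: WP = 3*d <= 0 and 2*a[pos + 1] <= 0 and 3*h + 3*pos < -9


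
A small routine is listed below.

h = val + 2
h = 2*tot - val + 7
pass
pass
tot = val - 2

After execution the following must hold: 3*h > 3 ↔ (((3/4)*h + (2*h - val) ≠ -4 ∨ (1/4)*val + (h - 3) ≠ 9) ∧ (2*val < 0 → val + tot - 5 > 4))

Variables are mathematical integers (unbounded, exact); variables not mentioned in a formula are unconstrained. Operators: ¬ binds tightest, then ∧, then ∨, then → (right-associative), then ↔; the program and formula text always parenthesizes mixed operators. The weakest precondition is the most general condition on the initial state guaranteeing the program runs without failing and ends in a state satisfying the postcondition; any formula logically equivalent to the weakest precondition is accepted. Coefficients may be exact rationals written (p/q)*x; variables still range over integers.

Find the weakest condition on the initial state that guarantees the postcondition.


Working backward. After the program, the postcondition 3*h > 3 ↔ (((3/4)*h + (2*h - val) ≠ -4 ∨ (1/4)*val + (h - 3) ≠ 9) ∧ (2*val < 0 → val + tot - 5 > 4)) must hold; in canonical form it is 3*h > 3 ↔ (((11/4)*h ≠ val - 4 ∨ h + (1/4)*val ≠ 12) ∧ (2*val < 0 → tot + val > 9)).
Before tot := val - 2: 3*h > 3 ↔ (((11/4)*h ≠ val - 4 ∨ h + (1/4)*val ≠ 12) ∧ (2*val < 0 → 2*val > 11))
Before skip: 3*h > 3 ↔ (((11/4)*h ≠ val - 4 ∨ h + (1/4)*val ≠ 12) ∧ (2*val < 0 → 2*val > 11))
Before skip: 3*h > 3 ↔ (((11/4)*h ≠ val - 4 ∨ h + (1/4)*val ≠ 12) ∧ (2*val < 0 → 2*val > 11))
Before h := 2*tot - val + 7: 6*tot > 3*val - 18 ↔ (((11/2)*tot ≠ (15/4)*val - 93/4 ∨ 2*tot ≠ (3/4)*val + 5) ∧ (2*val < 0 → 2*val > 11))
Before h := val + 2: 6*tot > 3*val - 18 ↔ (((11/2)*tot ≠ (15/4)*val - 93/4 ∨ 2*tot ≠ (3/4)*val + 5) ∧ (2*val < 0 → 2*val > 11))
Answer: WP = 6*tot > 3*val - 18 ↔ (((11/2)*tot ≠ (15/4)*val - 93/4 ∨ 2*tot ≠ (3/4)*val + 5) ∧ (2*val < 0 → 2*val > 11))
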